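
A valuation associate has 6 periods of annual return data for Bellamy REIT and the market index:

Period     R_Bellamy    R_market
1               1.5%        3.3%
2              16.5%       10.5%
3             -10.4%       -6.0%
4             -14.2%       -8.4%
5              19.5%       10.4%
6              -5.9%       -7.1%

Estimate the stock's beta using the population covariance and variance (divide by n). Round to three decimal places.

1.562

Mean R_i = (1.5 + 16.5 − 10.4 − 14.2 + 19.5 − 5.9) / 6 = 1.1667%
Mean R_m = (3.3 + 10.5 − 6.0 − 8.4 + 10.4 − 7.1) / 6 = 0.4500%
Σ(R_i − R̄_i)(R_m − R̄_m) = 601.4200  ⇒  Cov = 601.4200 / 6 = 100.2367
Σ(R_m − R̄_m)² = 385.0550  ⇒  Var(R_m) = 385.0550 / 6 = 64.1758
β = Cov / Var(R_m) = 100.2367 / 64.1758 = 1.5619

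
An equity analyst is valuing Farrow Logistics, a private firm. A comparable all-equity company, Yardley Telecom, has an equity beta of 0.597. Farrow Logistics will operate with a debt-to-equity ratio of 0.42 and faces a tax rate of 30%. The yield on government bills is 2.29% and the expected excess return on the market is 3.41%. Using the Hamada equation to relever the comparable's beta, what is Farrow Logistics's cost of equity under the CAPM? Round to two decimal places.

β_L = β_U × [1 + (1 − t)(D/E)] = 0.597 × [1 + (1 − 0.30) × 0.42]
    = 0.597 × [1 + 0.70 × 0.42] = 0.597 × 1.2940 = 0.7725
E(R) = R_f + β_L × MRP = 2.29% + 0.7725 × 3.41% = 4.92%

4.92%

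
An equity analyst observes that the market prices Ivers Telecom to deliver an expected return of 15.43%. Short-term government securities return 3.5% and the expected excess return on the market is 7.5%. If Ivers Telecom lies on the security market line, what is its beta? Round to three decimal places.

β = (E(R) − R_f) / MRP = (15.43% − 3.5%) / 7.5% = 11.93% / 7.5% = 1.591

1.591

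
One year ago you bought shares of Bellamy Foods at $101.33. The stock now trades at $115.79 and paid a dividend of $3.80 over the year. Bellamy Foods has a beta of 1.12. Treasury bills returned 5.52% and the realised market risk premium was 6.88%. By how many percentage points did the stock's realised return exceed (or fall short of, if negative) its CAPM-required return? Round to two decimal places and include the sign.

+4.79%

Realised HPR = (P1 + D1 − P0) / P0 = (115.79 + 3.80 − 101.33) / 101.33 = 18.26 / 101.33 = 18.0203%
CAPM required = R_f + β·MRP = 5.52% + 1.12 × 6.88% = 13.2256%
α = realised − required = 18.0203% − 13.2256% = +4.79%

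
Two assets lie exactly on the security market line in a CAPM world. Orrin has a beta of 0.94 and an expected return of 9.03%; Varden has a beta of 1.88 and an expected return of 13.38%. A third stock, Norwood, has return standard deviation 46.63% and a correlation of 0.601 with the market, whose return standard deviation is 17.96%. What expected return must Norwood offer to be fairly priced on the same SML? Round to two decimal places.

11.90%

MRP = (13.38% − 9.03%) / (1.88 − 0.94) = 4.6277%
R_f = 9.03% − 0.94 × 4.6277% = 4.6800%
β_Norwood = ρ·σ_i/σ_m = 0.601 × 46.63 / 17.96 = 1.5604
E(R_Norwood) = R_f + β × MRP = 4.6800% + 1.5604 × 4.6277% = 11.90%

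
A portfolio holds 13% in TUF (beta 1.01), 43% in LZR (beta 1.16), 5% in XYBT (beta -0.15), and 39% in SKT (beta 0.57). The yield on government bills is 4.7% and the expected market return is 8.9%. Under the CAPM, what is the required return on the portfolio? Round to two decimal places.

8.25%

β_P = Σ w_i β_i = 0.13×1.01 + 0.43×1.16 + 0.05×-0.15 + 0.39×0.57 = 0.8449
MRP = 8.9% − 4.7% = 4.20%
E(R_P) = R_f + β_P × MRP = 4.7% + 0.8449 × 4.2% = 8.25%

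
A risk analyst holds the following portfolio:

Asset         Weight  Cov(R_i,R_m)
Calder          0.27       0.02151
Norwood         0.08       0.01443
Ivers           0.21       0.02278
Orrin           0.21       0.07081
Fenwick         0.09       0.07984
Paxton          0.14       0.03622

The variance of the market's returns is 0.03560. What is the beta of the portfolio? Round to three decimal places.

β_Calder = 0.02151 / 0.03560 = 0.6042
β_Norwood = 0.01443 / 0.03560 = 0.4053
β_Ivers = 0.02278 / 0.03560 = 0.6399
β_Orrin = 0.07081 / 0.03560 = 1.9890
β_Fenwick = 0.07984 / 0.03560 = 2.2427
β_Paxton = 0.03622 / 0.03560 = 1.0174
β_P = Σ w_i β_i = 0.27×0.6042 + 0.08×0.4053 + 0.21×0.6399 + 0.21×1.9890 + 0.09×2.2427 + 0.14×1.0174 = 1.0919

1.092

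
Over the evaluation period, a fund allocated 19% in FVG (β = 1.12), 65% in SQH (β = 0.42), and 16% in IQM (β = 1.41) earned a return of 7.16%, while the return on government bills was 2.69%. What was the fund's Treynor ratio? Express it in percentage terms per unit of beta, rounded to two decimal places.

β_P = 0.19×1.12 + 0.65×0.42 + 0.16×1.41 = 0.7114
Treynor = (R_P − R_f) / β_P = (7.16% − 2.69%) / 0.7114 = 4.47% / 0.7114 = 6.28%

6.28%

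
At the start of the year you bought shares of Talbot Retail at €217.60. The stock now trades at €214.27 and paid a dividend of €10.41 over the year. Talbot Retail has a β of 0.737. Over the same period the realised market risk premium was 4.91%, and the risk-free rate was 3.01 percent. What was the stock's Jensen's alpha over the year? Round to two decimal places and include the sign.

Realised HPR = (P1 + D1 − P0) / P0 = (214.27 + 10.41 − 217.60) / 217.60 = 7.08 / 217.60 = 3.2537%
CAPM required = R_f + β·MRP = 3.01% + 0.737 × 4.91% = 6.62867%
α = realised − required = 3.2537% − 6.62867% = -3.37%

-3.37%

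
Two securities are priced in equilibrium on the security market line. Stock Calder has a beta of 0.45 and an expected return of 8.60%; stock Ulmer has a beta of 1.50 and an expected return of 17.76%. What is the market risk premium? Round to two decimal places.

8.72%

Both satisfy E(R) = R_f + β·MRP, so the slope of the SML is
MRP = (17.76% − 8.60%) / (1.50 − 0.45) = 9.16% / 1.05 = 8.7238%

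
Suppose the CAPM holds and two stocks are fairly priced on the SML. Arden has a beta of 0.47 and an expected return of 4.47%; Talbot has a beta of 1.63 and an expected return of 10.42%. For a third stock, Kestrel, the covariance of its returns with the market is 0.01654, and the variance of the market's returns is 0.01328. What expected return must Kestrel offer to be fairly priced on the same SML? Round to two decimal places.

8.45%

MRP = (10.42% − 4.47%) / (1.63 − 0.47) = 5.1293%
R_f = 4.47% − 0.47 × 5.1293% = 2.0592%
β_Kestrel = Cov / Var(R_m) = 0.01654 / 0.01328 = 1.2455
E(R_Kestrel) = R_f + β × MRP = 2.0592% + 1.2455 × 5.1293% = 8.45%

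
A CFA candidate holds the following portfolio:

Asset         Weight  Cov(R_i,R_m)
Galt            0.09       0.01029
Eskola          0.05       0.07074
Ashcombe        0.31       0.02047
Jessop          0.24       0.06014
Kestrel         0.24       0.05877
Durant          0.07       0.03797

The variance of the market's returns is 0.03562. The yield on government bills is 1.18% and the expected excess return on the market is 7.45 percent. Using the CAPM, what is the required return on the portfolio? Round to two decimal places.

9.97%

β_Galt = 0.01029 / 0.03562 = 0.2889
β_Eskola = 0.07074 / 0.03562 = 1.9860
β_Ashcombe = 0.02047 / 0.03562 = 0.5747
β_Jessop = 0.06014 / 0.03562 = 1.6884
β_Kestrel = 0.05877 / 0.03562 = 1.6499
β_Durant = 0.03797 / 0.03562 = 1.0660
β_P = Σ w_i β_i = 0.09×0.2889 + 0.05×1.9860 + 0.31×0.5747 + 0.24×1.6884 + 0.24×1.6499 + 0.07×1.0660 = 1.1793
E(R_P) = R_f + β_P × MRP = 1.18% + 1.1793 × 7.45% = 9.97%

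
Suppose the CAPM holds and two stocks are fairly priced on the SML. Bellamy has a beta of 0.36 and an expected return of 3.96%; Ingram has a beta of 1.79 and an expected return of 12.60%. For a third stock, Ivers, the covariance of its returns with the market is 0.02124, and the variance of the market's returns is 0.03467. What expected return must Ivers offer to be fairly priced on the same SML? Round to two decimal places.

5.49%

MRP = (12.60% − 3.96%) / (1.79 − 0.36) = 6.0420%
R_f = 3.96% − 0.36 × 6.0420% = 1.7849%
β_Ivers = Cov / Var(R_m) = 0.02124 / 0.03467 = 0.6126
E(R_Ivers) = R_f + β × MRP = 1.7849% + 0.6126 × 6.0420% = 5.49%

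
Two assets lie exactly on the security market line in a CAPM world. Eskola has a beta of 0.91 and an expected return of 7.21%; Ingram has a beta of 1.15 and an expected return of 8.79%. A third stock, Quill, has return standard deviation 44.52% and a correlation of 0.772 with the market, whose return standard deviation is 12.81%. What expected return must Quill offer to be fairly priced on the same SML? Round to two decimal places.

MRP = (8.79% − 7.21%) / (1.15 − 0.91) = 6.5833%
R_f = 7.21% − 0.91 × 6.5833% = 1.2192%
β_Quill = ρ·σ_i/σ_m = 0.772 × 44.52 / 12.81 = 2.6830
E(R_Quill) = R_f + β × MRP = 1.2192% + 2.6830 × 6.5833% = 18.88%

18.88%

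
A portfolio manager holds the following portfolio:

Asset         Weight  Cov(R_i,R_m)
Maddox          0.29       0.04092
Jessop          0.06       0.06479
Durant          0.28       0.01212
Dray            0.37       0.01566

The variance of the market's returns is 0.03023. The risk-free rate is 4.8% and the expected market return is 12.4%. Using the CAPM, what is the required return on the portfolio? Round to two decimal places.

11.07%

β_Maddox = 0.04092 / 0.03023 = 1.3536
β_Jessop = 0.06479 / 0.03023 = 2.1432
β_Durant = 0.01212 / 0.03023 = 0.4009
β_Dray = 0.01566 / 0.03023 = 0.5180
β_P = Σ w_i β_i = 0.29×1.3536 + 0.06×2.1432 + 0.28×0.4009 + 0.37×0.5180 = 0.8250
MRP = 12.4% − 4.8% = 7.60%
E(R_P) = R_f + β_P × MRP = 4.8% + 0.8250 × 7.6% = 11.07%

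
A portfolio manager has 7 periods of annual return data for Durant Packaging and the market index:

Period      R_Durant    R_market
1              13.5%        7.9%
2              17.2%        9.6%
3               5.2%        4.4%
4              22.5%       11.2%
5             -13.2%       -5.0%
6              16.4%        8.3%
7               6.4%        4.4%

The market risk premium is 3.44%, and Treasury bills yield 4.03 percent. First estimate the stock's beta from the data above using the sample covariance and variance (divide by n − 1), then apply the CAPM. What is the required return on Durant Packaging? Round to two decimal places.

Mean R_i = (13.5 + 17.2 + 5.2 + 22.5 − 13.2 + 16.4 + 6.4) / 7 = 9.7143%
Mean R_m = (7.9 + 9.6 + 4.4 + 11.2 − 5.0 + 8.3 + 4.4) / 7 = 5.8286%
Σ(R_i − R̄_i)(R_m − R̄_m) = 380.5871  ⇒  Cov = 380.5871 / 6 = 63.4312
Σ(R_m − R̄_m)² = 174.8143  ⇒  Var(R_m) = 174.8143 / 6 = 29.1357
β = Cov / Var(R_m) = 63.4312 / 29.1357 = 2.1771
E(R) = R_f + β × MRP = 4.03% + 2.1771 × 3.44% = 11.52%

11.52%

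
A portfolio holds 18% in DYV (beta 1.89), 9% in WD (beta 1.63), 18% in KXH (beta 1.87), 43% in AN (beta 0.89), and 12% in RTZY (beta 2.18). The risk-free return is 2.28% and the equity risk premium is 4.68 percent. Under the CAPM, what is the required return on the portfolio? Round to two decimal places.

β_P = Σ w_i β_i = 0.18×1.89 + 0.09×1.63 + 0.18×1.87 + 0.43×0.89 + 0.12×2.18 = 1.4678
E(R_P) = R_f + β_P × MRP = 2.28% + 1.4678 × 4.68% = 9.15%

9.15%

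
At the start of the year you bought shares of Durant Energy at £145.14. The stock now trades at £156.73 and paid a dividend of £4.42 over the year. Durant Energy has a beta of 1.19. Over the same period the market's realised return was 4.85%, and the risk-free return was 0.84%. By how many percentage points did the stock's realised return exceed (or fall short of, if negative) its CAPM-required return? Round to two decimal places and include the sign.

+5.42%

Realised HPR = (P1 + D1 − P0) / P0 = (156.73 + 4.42 − 145.14) / 145.14 = 16.01 / 145.14 = 11.0307%
MRP = 4.85% − 0.84% = 4.01%
CAPM required = R_f + β·MRP = 0.84% + 1.19 × 4.01% = 5.6119%
α = realised − required = 11.0307% − 5.6119% = +5.42%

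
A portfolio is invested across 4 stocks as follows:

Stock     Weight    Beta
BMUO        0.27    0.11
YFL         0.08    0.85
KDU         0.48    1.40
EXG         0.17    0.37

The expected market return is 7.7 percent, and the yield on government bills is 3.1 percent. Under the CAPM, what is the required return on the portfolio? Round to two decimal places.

6.93%

β_P = Σ w_i β_i = 0.27×0.11 + 0.08×0.85 + 0.48×1.40 + 0.17×0.37 = 0.8326
MRP = 7.7% − 3.1% = 4.60%
E(R_P) = R_f + β_P × MRP = 3.1% + 0.8326 × 4.6% = 6.93%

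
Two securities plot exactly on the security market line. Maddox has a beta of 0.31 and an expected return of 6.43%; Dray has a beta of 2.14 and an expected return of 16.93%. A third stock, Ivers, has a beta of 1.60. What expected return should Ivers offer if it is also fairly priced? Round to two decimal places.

13.83%

MRP (SML slope) = (16.93% − 6.43%) / (2.14 − 0.31) = 10.50% / 1.83 = 5.7377%
R_f (intercept) = 6.43% − 0.31 × 5.7377% = 4.6513%
E(R_Ivers) = R_f + β × MRP = 4.6513% + 1.60 × 5.7377% = 13.83%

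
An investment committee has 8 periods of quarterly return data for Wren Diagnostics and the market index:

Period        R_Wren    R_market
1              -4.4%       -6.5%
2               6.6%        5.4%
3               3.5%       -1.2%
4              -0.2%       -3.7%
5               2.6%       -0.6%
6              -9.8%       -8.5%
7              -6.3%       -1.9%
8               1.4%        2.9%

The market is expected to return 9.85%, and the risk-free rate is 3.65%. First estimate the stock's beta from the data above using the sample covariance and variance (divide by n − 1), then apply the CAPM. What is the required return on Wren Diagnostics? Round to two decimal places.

9.88%

Mean R_i = (-4.4 + 6.6 + 3.5 − 0.2 + 2.6 − 9.8 − 6.3 + 1.4) / 8 = -0.8250%
Mean R_m = (-6.5 + 5.4 − 1.2 − 3.7 − 0.6 − 8.5 − 1.9 + 2.9) / 8 = -1.7625%
Σ(R_i − R̄_i)(R_m − R̄_m) = 146.9175  ⇒  Cov = 146.9175 / 7 = 20.9882
Σ(R_m − R̄_m)² = 146.3188  ⇒  Var(R_m) = 146.3188 / 7 = 20.9027
β = Cov / Var(R_m) = 20.9882 / 20.9027 = 1.0041
MRP = 9.85% − 3.65% = 6.20%
E(R) = R_f + β × MRP = 3.65% + 1.0041 × 6.20% = 9.88%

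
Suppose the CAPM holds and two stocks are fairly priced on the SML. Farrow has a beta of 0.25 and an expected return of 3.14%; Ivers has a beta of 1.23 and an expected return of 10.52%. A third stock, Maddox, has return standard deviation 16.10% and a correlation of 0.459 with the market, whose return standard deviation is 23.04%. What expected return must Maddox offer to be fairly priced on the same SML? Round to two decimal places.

3.67%

MRP = (10.52% − 3.14%) / (1.23 − 0.25) = 7.5306%
R_f = 3.14% − 0.25 × 7.5306% = 1.2574%
β_Maddox = ρ·σ_i/σ_m = 0.459 × 16.10 / 23.04 = 0.3207
E(R_Maddox) = R_f + β × MRP = 1.2574% + 0.3207 × 7.5306% = 3.67%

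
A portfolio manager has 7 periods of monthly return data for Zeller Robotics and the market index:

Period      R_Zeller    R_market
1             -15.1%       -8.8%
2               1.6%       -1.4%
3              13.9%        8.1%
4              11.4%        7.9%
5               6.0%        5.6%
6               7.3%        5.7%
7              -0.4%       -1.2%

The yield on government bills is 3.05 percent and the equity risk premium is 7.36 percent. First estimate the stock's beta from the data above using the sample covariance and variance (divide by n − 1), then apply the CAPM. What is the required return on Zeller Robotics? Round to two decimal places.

Mean R_i = (-15.1 + 1.6 + 13.9 + 11.4 + 6.0 + 7.3 − 0.4) / 7 = 3.5286%
Mean R_m = (-8.8 − 1.4 + 8.1 + 7.9 + 5.6 + 5.7 − 1.2) / 7 = 2.2714%
Σ(R_i − R̄_i)(R_m − R̄_m) = 352.8757  ⇒  Cov = 352.8757 / 6 = 58.8126
Σ(R_m − R̄_m)² = 236.5943  ⇒  Var(R_m) = 236.5943 / 6 = 39.4324
β = Cov / Var(R_m) = 58.8126 / 39.4324 = 1.4915
E(R) = R_f + β × MRP = 3.05% + 1.4915 × 7.36% = 14.03%

14.03%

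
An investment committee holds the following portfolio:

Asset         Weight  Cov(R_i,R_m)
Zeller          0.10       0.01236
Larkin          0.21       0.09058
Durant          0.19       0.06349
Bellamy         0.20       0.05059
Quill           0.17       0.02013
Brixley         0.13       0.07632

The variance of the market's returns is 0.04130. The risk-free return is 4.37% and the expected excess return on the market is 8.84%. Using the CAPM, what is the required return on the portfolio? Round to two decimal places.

16.31%

β_Zeller = 0.01236 / 0.04130 = 0.2993
β_Larkin = 0.09058 / 0.04130 = 2.1932
β_Durant = 0.06349 / 0.04130 = 1.5373
β_Bellamy = 0.05059 / 0.04130 = 1.2249
β_Quill = 0.02013 / 0.04130 = 0.4874
β_Brixley = 0.07632 / 0.04130 = 1.8479
β_P = Σ w_i β_i = 0.10×0.2993 + 0.21×2.1932 + 0.19×1.5373 + 0.20×1.2249 + 0.17×0.4874 + 0.13×1.8479 = 1.3507
E(R_P) = R_f + β_P × MRP = 4.37% + 1.3507 × 8.84% = 16.31%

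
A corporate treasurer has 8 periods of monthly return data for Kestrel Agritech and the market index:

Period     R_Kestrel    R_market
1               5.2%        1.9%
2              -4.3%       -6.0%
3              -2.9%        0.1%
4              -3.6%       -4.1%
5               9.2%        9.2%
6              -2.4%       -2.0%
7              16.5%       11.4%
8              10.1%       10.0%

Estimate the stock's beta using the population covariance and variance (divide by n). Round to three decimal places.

Mean R_i = (5.2 − 4.3 − 2.9 − 3.6 + 9.2 − 2.4 + 16.5 + 10.1) / 8 = 3.4750%
Mean R_m = (1.9 − 6.0 + 0.1 − 4.1 + 9.2 − 2.0 + 11.4 + 10.0) / 8 = 2.5625%
Σ(R_i − R̄_i)(R_m − R̄_m) = 357.4525  ⇒  Cov = 357.4525 / 8 = 44.6816
Σ(R_m − R̄_m)² = 322.4988  ⇒  Var(R_m) = 322.4988 / 8 = 40.3124
β = Cov / Var(R_m) = 44.6816 / 40.3124 = 1.1084

1.108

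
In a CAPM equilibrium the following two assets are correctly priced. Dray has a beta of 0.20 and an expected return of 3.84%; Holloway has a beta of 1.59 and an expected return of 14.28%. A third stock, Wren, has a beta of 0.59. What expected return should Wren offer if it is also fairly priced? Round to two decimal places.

MRP (SML slope) = (14.28% − 3.84%) / (1.59 − 0.20) = 10.44% / 1.39 = 7.5108%
R_f (intercept) = 3.84% − 0.20 × 7.5108% = 2.3378%
E(R_Wren) = R_f + β × MRP = 2.3378% + 0.59 × 7.5108% = 6.77%

6.77%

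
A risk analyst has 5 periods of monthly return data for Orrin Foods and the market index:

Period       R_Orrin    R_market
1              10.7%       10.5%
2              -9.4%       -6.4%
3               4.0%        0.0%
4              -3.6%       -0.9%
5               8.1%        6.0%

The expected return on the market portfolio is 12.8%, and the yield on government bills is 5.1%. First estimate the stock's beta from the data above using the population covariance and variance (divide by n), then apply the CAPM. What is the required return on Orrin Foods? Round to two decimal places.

14.39%

Mean R_i = (10.7 − 9.4 + 4.0 − 3.6 + 8.1) / 5 = 1.9600%
Mean R_m = (10.5 − 6.4 + 0.0 − 0.9 + 6.0) / 5 = 1.8400%
Σ(R_i − R̄_i)(R_m − R̄_m) = 206.3180  ⇒  Cov = 206.3180 / 5 = 41.2636
Σ(R_m − R̄_m)² = 171.0920  ⇒  Var(R_m) = 171.0920 / 5 = 34.2184
β = Cov / Var(R_m) = 41.2636 / 34.2184 = 1.2059
MRP = 12.8% − 5.1% = 7.70%
E(R) = R_f + β × MRP = 5.1% + 1.2059 × 7.7% = 14.39%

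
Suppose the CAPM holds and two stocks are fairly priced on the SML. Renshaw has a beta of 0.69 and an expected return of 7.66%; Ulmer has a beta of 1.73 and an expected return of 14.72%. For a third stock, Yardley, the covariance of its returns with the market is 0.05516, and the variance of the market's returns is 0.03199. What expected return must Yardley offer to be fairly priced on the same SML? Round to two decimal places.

MRP = (14.72% − 7.66%) / (1.73 − 0.69) = 6.7885%
R_f = 7.66% − 0.69 × 6.7885% = 2.9759%
β_Yardley = Cov / Var(R_m) = 0.05516 / 0.03199 = 1.7243
E(R_Yardley) = R_f + β × MRP = 2.9759% + 1.7243 × 6.7885% = 14.68%

14.68%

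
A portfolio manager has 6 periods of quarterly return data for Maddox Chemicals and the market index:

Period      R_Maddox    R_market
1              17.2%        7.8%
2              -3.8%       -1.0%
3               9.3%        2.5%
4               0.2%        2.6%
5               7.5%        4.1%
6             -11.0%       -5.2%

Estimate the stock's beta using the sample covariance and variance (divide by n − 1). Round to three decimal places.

2.164

Mean R_i = (17.2 − 3.8 + 9.3 + 0.2 + 7.5 − 11.0) / 6 = 3.2333%
Mean R_m = (7.8 − 1.0 + 2.5 + 2.6 + 4.1 − 5.2) / 6 = 1.8000%
Σ(R_i − R̄_i)(R_m − R̄_m) = 214.7600  ⇒  Cov = 214.7600 / 5 = 42.9520
Σ(R_m − R̄_m)² = 99.2600  ⇒  Var(R_m) = 99.2600 / 5 = 19.8520
β = Cov / Var(R_m) = 42.9520 / 19.8520 = 2.1636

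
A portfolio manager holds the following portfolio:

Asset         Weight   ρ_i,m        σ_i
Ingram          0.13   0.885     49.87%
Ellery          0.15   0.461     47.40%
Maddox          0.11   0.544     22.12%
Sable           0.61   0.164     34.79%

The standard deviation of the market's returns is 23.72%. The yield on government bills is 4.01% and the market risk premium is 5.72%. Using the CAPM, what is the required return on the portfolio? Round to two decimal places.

7.34%

β_Ingram = 0.885 × 49.87% / 23.72% = 1.8607
β_Ellery = 0.461 × 47.40% / 23.72% = 0.9212
β_Maddox = 0.544 × 22.12% / 23.72% = 0.5073
β_Sable = 0.164 × 34.79% / 23.72% = 0.2405
β_P = Σ w_i β_i = 0.13×1.8607 + 0.15×0.9212 + 0.11×0.5073 + 0.61×0.2405 = 0.5826
E(R_P) = R_f + β_P × MRP = 4.01% + 0.5826 × 5.72% = 7.34%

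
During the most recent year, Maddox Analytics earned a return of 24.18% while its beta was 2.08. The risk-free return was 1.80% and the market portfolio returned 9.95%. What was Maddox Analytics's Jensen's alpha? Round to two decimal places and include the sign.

+5.43%

Market excess return = 9.95% − 1.80% = 8.15%
CAPM benchmark = R_f + β(R_m − R_f) = 1.80% + 2.08 × 8.15% = 18.7520%
α = actual − benchmark = 24.18% − 18.7520% = +5.43%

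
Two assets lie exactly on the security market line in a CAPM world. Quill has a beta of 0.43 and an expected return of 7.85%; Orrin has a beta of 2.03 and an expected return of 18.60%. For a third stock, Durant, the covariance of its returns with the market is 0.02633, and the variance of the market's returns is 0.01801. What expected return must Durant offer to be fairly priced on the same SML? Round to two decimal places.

14.78%

MRP = (18.60% − 7.85%) / (2.03 − 0.43) = 6.7188%
R_f = 7.85% − 0.43 × 6.7188% = 4.9609%
β_Durant = Cov / Var(R_m) = 0.02633 / 0.01801 = 1.4620
E(R_Durant) = R_f + β × MRP = 4.9609% + 1.4620 × 6.7188% = 14.78%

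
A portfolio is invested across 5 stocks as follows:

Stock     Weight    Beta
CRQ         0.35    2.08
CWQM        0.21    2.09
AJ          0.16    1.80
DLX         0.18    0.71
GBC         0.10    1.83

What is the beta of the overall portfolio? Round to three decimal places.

1.766

β_P = Σ w_i β_i = 0.35×2.08 + 0.21×2.09 + 0.16×1.80 + 0.18×0.71 + 0.10×1.83 = 1.7657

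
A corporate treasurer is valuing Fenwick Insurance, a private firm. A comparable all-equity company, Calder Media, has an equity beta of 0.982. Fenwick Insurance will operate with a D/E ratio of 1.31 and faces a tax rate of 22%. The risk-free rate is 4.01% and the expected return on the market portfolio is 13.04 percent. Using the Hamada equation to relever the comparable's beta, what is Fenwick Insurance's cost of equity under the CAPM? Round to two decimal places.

β_L = β_U × [1 + (1 − t)(D/E)] = 0.982 × [1 + (1 − 0.22) × 1.31]
    = 0.982 × [1 + 0.78 × 1.31] = 0.982 × 2.0218 = 1.9854
MRP = 13.04% − 4.01% = 9.03%
E(R) = R_f + β_L × MRP = 4.01% + 1.9854 × 9.03% = 21.94%

21.94%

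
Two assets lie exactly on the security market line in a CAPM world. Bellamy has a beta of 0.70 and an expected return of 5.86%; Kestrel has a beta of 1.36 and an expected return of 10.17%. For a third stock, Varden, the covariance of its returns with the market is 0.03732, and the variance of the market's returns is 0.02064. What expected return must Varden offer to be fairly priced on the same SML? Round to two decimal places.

13.10%

MRP = (10.17% − 5.86%) / (1.36 − 0.70) = 6.5303%
R_f = 5.86% − 0.70 × 6.5303% = 1.2888%
β_Varden = Cov / Var(R_m) = 0.03732 / 0.02064 = 1.8081
E(R_Varden) = R_f + β × MRP = 1.2888% + 1.8081 × 6.5303% = 13.10%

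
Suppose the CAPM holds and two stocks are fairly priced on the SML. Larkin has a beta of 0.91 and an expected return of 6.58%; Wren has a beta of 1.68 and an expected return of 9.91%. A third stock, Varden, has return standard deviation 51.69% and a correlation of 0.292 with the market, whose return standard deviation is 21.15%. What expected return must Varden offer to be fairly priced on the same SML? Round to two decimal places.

5.73%

MRP = (9.91% − 6.58%) / (1.68 − 0.91) = 4.3247%
R_f = 6.58% − 0.91 × 4.3247% = 2.6445%
β_Varden = ρ·σ_i/σ_m = 0.292 × 51.69 / 21.15 = 0.7136
E(R_Varden) = R_f + β × MRP = 2.6445% + 0.7136 × 4.3247% = 5.73%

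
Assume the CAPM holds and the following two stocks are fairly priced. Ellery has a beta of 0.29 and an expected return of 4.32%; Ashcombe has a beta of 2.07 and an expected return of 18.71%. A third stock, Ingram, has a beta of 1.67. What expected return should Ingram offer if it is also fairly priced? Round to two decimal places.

MRP (SML slope) = (18.71% − 4.32%) / (2.07 − 0.29) = 14.39% / 1.78 = 8.0843%
R_f (intercept) = 4.32% − 0.29 × 8.0843% = 1.9756%
E(R_Ingram) = R_f + β × MRP = 1.9756% + 1.67 × 8.0843% = 15.48%

15.48%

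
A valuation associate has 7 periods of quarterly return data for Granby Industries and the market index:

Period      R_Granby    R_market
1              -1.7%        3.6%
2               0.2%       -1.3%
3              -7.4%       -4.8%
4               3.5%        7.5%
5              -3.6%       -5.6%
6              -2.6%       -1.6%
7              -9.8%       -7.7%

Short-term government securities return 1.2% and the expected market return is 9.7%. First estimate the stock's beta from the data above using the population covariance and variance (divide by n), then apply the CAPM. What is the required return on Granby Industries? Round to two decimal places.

7.33%

Mean R_i = (-1.7 + 0.2 − 7.4 + 3.5 − 3.6 − 2.6 − 9.8) / 7 = -3.0571%
Mean R_m = (3.6 − 1.3 − 4.8 + 7.5 − 5.6 − 1.6 − 7.7) / 7 = -1.4143%
Σ(R_i − R̄_i)(R_m − R̄_m) = 124.9043  ⇒  Cov = 124.9043 / 7 = 17.8435
Σ(R_m − R̄_m)² = 173.1486  ⇒  Var(R_m) = 173.1486 / 7 = 24.7355
β = Cov / Var(R_m) = 17.8435 / 24.7355 = 0.7214
MRP = 9.7% − 1.2% = 8.50%
E(R) = R_f + β × MRP = 1.2% + 0.7214 × 8.5% = 7.33%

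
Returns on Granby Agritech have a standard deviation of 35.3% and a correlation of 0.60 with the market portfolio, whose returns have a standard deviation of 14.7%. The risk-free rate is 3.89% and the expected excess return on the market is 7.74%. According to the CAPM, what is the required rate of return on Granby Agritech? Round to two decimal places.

15.04%

β = ρ × σ_i / σ_m = 0.60 × 35.3% / 14.7% = 1.4408
E(R) = 3.89% + 1.4408 × 7.74% = 15.04%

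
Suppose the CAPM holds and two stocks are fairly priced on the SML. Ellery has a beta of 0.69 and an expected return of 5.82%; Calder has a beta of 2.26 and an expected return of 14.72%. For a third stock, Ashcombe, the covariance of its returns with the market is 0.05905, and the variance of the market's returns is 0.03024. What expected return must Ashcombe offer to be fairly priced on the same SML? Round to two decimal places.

MRP = (14.72% − 5.82%) / (2.26 − 0.69) = 5.6688%
R_f = 5.82% − 0.69 × 5.6688% = 1.9085%
β_Ashcombe = Cov / Var(R_m) = 0.05905 / 0.03024 = 1.9527
E(R_Ashcombe) = R_f + β × MRP = 1.9085% + 1.9527 × 5.6688% = 12.98%

12.98%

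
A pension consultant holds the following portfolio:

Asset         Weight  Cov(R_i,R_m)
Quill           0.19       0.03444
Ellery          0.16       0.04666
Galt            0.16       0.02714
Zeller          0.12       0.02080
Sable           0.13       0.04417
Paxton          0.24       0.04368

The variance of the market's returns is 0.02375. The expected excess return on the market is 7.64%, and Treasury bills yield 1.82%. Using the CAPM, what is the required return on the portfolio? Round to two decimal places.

β_Quill = 0.03444 / 0.02375 = 1.4501
β_Ellery = 0.04666 / 0.02375 = 1.9646
β_Galt = 0.02714 / 0.02375 = 1.1427
β_Zeller = 0.02080 / 0.02375 = 0.8758
β_Sable = 0.04417 / 0.02375 = 1.8598
β_Paxton = 0.04368 / 0.02375 = 1.8392
β_P = Σ w_i β_i = 0.19×1.4501 + 0.16×1.9646 + 0.16×1.1427 + 0.12×0.8758 + 0.13×1.8598 + 0.24×1.8392 = 1.5610
E(R_P) = R_f + β_P × MRP = 1.82% + 1.5610 × 7.64% = 13.75%

13.75%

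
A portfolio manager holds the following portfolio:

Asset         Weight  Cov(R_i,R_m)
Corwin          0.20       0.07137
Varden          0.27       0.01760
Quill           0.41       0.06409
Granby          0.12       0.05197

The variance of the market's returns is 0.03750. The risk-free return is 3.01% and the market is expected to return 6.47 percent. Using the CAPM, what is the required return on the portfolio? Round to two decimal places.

7.77%

β_Corwin = 0.07137 / 0.03750 = 1.9032
β_Varden = 0.01760 / 0.03750 = 0.4693
β_Quill = 0.06409 / 0.03750 = 1.7091
β_Granby = 0.05197 / 0.03750 = 1.3859
β_P = Σ w_i β_i = 0.20×1.9032 + 0.27×0.4693 + 0.41×1.7091 + 0.12×1.3859 = 1.3744
MRP = 6.47% − 3.01% = 3.46%
E(R_P) = R_f + β_P × MRP = 3.01% + 1.3744 × 3.46% = 7.77%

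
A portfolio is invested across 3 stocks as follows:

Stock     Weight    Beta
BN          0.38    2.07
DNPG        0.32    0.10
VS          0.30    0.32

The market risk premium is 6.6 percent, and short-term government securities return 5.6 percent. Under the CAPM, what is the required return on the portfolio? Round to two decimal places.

β_P = Σ w_i β_i = 0.38×2.07 + 0.32×0.10 + 0.30×0.32 = 0.9146
E(R_P) = R_f + β_P × MRP = 5.6% + 0.9146 × 6.6% = 11.64%

11.64%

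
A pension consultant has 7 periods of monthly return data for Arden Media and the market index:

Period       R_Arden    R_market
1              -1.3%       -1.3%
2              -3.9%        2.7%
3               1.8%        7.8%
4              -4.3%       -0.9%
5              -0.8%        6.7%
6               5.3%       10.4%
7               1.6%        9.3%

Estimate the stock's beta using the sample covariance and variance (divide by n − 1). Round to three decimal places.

0.591

Mean R_i = (-1.3 − 3.9 + 1.8 − 4.3 − 0.8 + 5.3 + 1.6) / 7 = -0.2286%
Mean R_m = (-1.3 + 2.7 + 7.8 − 0.9 + 6.7 + 10.4 + 9.3) / 7 = 4.9571%
Σ(R_i − R̄_i)(R_m − R̄_m) = 81.6414  ⇒  Cov = 81.6414 / 6 = 13.6069
Σ(R_m − R̄_m)² = 138.1571  ⇒  Var(R_m) = 138.1571 / 6 = 23.0262
β = Cov / Var(R_m) = 13.6069 / 23.0262 = 0.5909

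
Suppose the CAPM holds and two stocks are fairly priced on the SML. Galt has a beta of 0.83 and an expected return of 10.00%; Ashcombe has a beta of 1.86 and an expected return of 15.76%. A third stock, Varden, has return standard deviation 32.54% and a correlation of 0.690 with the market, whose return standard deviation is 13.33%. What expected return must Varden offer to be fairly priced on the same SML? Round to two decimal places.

14.78%

MRP = (15.76% − 10.00%) / (1.86 − 0.83) = 5.5922%
R_f = 10.00% − 0.83 × 5.5922% = 5.3585%
β_Varden = ρ·σ_i/σ_m = 0.690 × 32.54 / 13.33 = 1.6844
E(R_Varden) = R_f + β × MRP = 5.3585% + 1.6844 × 5.5922% = 14.78%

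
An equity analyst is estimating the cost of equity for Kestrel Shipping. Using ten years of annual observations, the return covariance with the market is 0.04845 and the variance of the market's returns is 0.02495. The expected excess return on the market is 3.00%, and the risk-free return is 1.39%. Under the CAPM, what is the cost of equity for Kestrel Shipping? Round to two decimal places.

7.22%

β = Cov(R_i, R_m) / Var(R_m) = 0.04845 / 0.02495 = 1.9419
E(R) = R_f + β × MRP = 1.39% + 1.9419 × 3.00% = 7.22%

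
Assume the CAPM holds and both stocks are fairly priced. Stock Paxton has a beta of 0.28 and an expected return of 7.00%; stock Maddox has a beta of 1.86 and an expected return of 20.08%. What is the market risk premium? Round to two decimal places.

Both satisfy E(R) = R_f + β·MRP, so the slope of the SML is
MRP = (20.08% − 7.00%) / (1.86 − 0.28) = 13.08% / 1.58 = 8.2785%

8.28%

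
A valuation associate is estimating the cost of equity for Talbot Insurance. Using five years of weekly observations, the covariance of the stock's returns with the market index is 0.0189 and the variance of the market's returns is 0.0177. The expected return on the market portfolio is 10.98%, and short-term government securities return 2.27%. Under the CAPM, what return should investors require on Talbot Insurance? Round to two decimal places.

β = Cov(R_i, R_m) / Var(R_m) = 0.0189 / 0.0177 = 1.0678
MRP = 10.98% − 2.27% = 8.71%
E(R) = R_f + β × MRP = 2.27% + 1.0678 × 8.71% = 11.57%

11.57%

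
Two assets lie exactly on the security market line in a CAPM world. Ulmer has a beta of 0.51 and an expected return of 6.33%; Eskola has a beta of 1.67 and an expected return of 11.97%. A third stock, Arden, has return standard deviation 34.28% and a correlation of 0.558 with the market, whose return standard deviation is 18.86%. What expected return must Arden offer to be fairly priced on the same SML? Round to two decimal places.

8.78%

MRP = (11.97% − 6.33%) / (1.67 − 0.51) = 4.8621%
R_f = 6.33% − 0.51 × 4.8621% = 3.8503%
β_Arden = ρ·σ_i/σ_m = 0.558 × 34.28 / 18.86 = 1.0142
E(R_Arden) = R_f + β × MRP = 3.8503% + 1.0142 × 4.8621% = 8.78%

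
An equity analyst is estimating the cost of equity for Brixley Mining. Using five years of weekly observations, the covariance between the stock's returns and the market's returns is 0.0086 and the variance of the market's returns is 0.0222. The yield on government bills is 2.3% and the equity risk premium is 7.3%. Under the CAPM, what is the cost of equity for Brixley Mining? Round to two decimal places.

5.13%

β = Cov(R_i, R_m) / Var(R_m) = 0.0086 / 0.0222 = 0.3874
E(R) = R_f + β × MRP = 2.3% + 0.3874 × 7.3% = 5.13%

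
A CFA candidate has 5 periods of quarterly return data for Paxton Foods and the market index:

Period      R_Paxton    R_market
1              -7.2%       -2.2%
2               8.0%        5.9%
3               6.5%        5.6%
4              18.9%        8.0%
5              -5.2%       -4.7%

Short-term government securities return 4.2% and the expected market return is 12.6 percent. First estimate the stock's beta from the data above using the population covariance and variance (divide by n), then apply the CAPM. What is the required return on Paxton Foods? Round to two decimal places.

19.09%

Mean R_i = (-7.2 + 8.0 + 6.5 + 18.9 − 5.2) / 5 = 4.2000%
Mean R_m = (-2.2 + 5.9 + 5.6 + 8.0 − 4.7) / 5 = 2.5200%
Σ(R_i − R̄_i)(R_m − R̄_m) = 222.1600  ⇒  Cov = 222.1600 / 5 = 44.4320
Σ(R_m − R̄_m)² = 125.3480  ⇒  Var(R_m) = 125.3480 / 5 = 25.0696
β = Cov / Var(R_m) = 44.4320 / 25.0696 = 1.7723
MRP = 12.6% − 4.2% = 8.40%
E(R) = R_f + β × MRP = 4.2% + 1.7723 × 8.4% = 19.09%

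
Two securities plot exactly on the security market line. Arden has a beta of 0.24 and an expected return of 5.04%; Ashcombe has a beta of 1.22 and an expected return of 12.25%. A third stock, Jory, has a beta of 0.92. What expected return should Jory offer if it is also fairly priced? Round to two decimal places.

MRP (SML slope) = (12.25% − 5.04%) / (1.22 − 0.24) = 7.21% / 0.98 = 7.3571%
R_f (intercept) = 5.04% − 0.24 × 7.3571% = 3.2743%
E(R_Jory) = R_f + β × MRP = 3.2743% + 0.92 × 7.3571% = 10.04%

10.04%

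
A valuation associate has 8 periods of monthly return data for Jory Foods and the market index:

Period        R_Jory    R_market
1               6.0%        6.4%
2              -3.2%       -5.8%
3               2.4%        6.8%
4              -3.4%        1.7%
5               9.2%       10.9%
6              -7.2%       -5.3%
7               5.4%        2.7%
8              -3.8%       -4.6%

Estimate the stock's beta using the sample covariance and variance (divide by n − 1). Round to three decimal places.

Mean R_i = (6.0 − 3.2 + 2.4 − 3.4 + 9.2 − 7.2 + 5.4 − 3.8) / 8 = 0.6750%
Mean R_m = (6.4 − 5.8 + 6.8 + 1.7 + 10.9 − 5.3 + 2.7 − 4.6) / 8 = 1.6000%
Σ(R_i − R̄_i)(R_m − R̄_m) = 229.3600  ⇒  Cov = 229.3600 / 7 = 32.7657
Σ(R_m − R̄_m)² = 278.6000  ⇒  Var(R_m) = 278.6000 / 7 = 39.8000
β = Cov / Var(R_m) = 32.7657 / 39.8000 = 0.8233

0.823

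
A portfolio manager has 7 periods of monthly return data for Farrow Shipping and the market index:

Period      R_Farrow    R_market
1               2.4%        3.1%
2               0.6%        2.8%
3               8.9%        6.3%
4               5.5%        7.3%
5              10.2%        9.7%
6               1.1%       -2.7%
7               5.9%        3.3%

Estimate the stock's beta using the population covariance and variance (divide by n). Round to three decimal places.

Mean R_i = (2.4 + 0.6 + 8.9 + 5.5 + 10.2 + 1.1 + 5.9) / 7 = 4.9429%
Mean R_m = (3.1 + 2.8 + 6.3 + 7.3 + 9.7 − 2.7 + 3.3) / 7 = 4.2571%
Σ(R_i − R̄_i)(R_m − R̄_m) = 73.4829  ⇒  Cov = 73.4829 / 7 = 10.4976
Σ(R_m − R̄_m)² = 95.8371  ⇒  Var(R_m) = 95.8371 / 7 = 13.6910
β = Cov / Var(R_m) = 10.4976 / 13.6910 = 0.7668

0.767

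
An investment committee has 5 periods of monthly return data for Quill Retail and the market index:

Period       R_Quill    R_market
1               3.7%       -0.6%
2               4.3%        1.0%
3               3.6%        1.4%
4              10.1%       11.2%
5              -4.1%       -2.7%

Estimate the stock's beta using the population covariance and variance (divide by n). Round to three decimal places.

Mean R_i = (3.7 + 4.3 + 3.6 + 10.1 − 4.1) / 5 = 3.5200%
Mean R_m = (-0.6 + 1.0 + 1.4 + 11.2 − 2.7) / 5 = 2.0600%
Σ(R_i − R̄_i)(R_m − R̄_m) = 95.0540  ⇒  Cov = 95.0540 / 5 = 19.0108
Σ(R_m − R̄_m)² = 114.8320  ⇒  Var(R_m) = 114.8320 / 5 = 22.9664
β = Cov / Var(R_m) = 19.0108 / 22.9664 = 0.8278

0.828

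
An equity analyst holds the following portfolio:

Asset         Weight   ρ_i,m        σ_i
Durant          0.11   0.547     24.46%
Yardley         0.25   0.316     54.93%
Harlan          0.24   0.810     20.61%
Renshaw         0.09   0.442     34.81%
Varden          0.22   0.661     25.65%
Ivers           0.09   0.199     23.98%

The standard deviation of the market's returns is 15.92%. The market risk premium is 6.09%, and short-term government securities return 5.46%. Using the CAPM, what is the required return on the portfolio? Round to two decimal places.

β_Durant = 0.547 × 24.46% / 15.92% = 0.8404
β_Yardley = 0.316 × 54.93% / 15.92% = 1.0903
β_Harlan = 0.810 × 20.61% / 15.92% = 1.0486
β_Renshaw = 0.442 × 34.81% / 15.92% = 0.9665
β_Varden = 0.661 × 25.65% / 15.92% = 1.0650
β_Ivers = 0.199 × 23.98% / 15.92% = 0.2998
β_P = Σ w_i β_i = 0.11×0.8404 + 0.25×1.0903 + 0.24×1.0486 + 0.09×0.9665 + 0.22×1.0650 + 0.09×0.2998 = 0.9650
E(R_P) = R_f + β_P × MRP = 5.46% + 0.9650 × 6.09% = 11.34%

11.34%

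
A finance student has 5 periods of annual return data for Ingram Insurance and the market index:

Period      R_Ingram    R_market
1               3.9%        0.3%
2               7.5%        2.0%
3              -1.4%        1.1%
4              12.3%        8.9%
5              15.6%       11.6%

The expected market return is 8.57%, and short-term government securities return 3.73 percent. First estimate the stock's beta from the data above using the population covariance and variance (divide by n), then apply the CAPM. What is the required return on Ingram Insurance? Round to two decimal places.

Mean R_i = (3.9 + 7.5 − 1.4 + 12.3 + 15.6) / 5 = 7.5800%
Mean R_m = (0.3 + 2.0 + 1.1 + 8.9 + 11.6) / 5 = 4.7800%
Σ(R_i − R̄_i)(R_m − R̄_m) = 123.8980  ⇒  Cov = 123.8980 / 5 = 24.7796
Σ(R_m − R̄_m)² = 104.8280  ⇒  Var(R_m) = 104.8280 / 5 = 20.9656
β = Cov / Var(R_m) = 24.7796 / 20.9656 = 1.1819
MRP = 8.57% − 3.73% = 4.84%
E(R) = R_f + β × MRP = 3.73% + 1.1819 × 4.84% = 9.45%

9.45%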